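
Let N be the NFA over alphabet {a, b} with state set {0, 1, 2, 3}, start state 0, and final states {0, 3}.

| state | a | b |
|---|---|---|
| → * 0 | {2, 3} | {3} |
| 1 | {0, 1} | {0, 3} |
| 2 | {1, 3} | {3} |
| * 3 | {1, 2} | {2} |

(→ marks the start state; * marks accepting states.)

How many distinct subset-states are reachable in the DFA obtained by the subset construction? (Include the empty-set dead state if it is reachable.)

Start state of the DFA: {0}.
{0} --a--> {2, 3}  [new]
{0} --b--> {3}  [new]
{2, 3} --a--> {1, 2, 3}  [new]
{2, 3} --b--> {2, 3}  [seen]
{3} --a--> {1, 2}  [new]
{3} --b--> {2}  [new]
{1, 2, 3} --a--> {0, 1, 2, 3}  [new]
{1, 2, 3} --b--> {0, 2, 3}  [new]
{1, 2} --a--> {0, 1, 3}  [new]
{1, 2} --b--> {0, 3}  [new]
{2} --a--> {1, 3}  [new]
{2} --b--> {3}  [seen]
{0, 1, 2, 3} --a--> {0, 1, 2, 3}  [seen]
{0, 1, 2, 3} --b--> {0, 2, 3}  [seen]
{0, 2, 3} --a--> {1, 2, 3}  [seen]
{0, 2, 3} --b--> {2, 3}  [seen]
{0, 1, 3} --a--> {0, 1, 2, 3}  [seen]
{0, 1, 3} --b--> {0, 2, 3}  [seen]
{0, 3} --a--> {1, 2, 3}  [seen]
{0, 3} --b--> {2, 3}  [seen]
{1, 3} --a--> {0, 1, 2}  [new]
{1, 3} --b--> {0, 2, 3}  [seen]
{0, 1, 2} --a--> {0, 1, 2, 3}  [seen]
{0, 1, 2} --b--> {0, 3}  [seen]
Reachable DFA states: {0}, {2, 3}, {3}, {1, 2, 3}, {1, 2}, {2}, {0, 1, 2, 3}, {0, 2, 3}, {0, 1, 3}, {0, 3}, {1, 3}, {0, 1, 2}.

12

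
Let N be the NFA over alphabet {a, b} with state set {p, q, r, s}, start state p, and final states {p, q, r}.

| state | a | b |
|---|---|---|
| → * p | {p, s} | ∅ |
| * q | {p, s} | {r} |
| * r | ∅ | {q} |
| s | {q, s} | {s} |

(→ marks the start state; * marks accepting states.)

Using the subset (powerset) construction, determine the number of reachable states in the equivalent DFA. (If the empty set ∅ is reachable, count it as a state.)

Start state of the DFA: {p}.
{p} --a--> {p, s}  [new]
{p} --b--> ∅  [new]
{p, s} --a--> {p, q, s}  [new]
{p, s} --b--> {s}  [new]
∅ --a--> ∅  [seen]
∅ --b--> ∅  [seen]
{p, q, s} --a--> {p, q, s}  [seen]
{p, q, s} --b--> {r, s}  [new]
{s} --a--> {q, s}  [new]
{s} --b--> {s}  [seen]
{r, s} --a--> {q, s}  [seen]
{r, s} --b--> {q, s}  [seen]
{q, s} --a--> {p, q, s}  [seen]
{q, s} --b--> {r, s}  [seen]
Reachable DFA states: {p}, {p, s}, ∅, {p, q, s}, {s}, {r, s}, {q, s}.

7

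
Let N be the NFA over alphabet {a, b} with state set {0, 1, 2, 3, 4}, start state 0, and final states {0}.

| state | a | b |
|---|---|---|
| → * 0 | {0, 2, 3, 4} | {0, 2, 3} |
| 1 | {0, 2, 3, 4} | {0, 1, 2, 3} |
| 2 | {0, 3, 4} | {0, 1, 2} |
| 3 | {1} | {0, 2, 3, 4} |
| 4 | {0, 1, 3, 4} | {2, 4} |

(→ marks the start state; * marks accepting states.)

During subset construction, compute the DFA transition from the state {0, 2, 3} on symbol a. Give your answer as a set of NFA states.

{0, 1, 2, 3, 4}

δ(0,a) = {0, 2, 3, 4}; δ(2,a) = {0, 3, 4}; δ(3,a) = {1}.
Union: {0, 1, 2, 3, 4}.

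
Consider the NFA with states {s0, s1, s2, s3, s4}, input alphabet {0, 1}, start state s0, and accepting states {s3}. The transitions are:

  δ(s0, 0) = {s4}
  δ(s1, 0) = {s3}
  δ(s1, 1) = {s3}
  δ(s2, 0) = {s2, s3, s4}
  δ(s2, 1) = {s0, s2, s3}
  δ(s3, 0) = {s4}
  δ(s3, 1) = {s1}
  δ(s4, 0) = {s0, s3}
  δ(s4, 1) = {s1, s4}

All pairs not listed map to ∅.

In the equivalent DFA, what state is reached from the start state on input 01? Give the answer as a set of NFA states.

Start: {s0}.
δ(s0,0) = {s4}.
Union: {s4}.
After 0: {s4}.
δ(s4,1) = {s1, s4}.
Union: {s1, s4}.
After 1: {s1, s4}.

{s1, s4}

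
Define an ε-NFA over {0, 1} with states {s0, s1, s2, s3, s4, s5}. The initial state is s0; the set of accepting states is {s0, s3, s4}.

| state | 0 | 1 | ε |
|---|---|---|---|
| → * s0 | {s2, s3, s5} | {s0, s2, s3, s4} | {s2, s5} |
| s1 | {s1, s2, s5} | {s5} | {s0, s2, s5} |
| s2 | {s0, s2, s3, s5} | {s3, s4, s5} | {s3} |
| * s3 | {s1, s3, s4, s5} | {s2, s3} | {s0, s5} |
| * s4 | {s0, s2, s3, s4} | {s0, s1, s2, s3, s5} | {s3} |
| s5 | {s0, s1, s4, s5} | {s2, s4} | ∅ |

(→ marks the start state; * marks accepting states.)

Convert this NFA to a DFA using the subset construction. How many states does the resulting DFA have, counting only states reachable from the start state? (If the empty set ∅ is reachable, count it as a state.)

3

Start state of the DFA: {s0, s2, s3, s5} (ε-closure of the NFA start).
{s0, s2, s3, s5} --0--> {s0, s1, s2, s3, s4, s5}  [new]
{s0, s2, s3, s5} --1--> {s0, s2, s3, s4, s5}  [new]
{s0, s1, s2, s3, s4, s5} --0--> {s0, s1, s2, s3, s4, s5}  [seen]
{s0, s1, s2, s3, s4, s5} --1--> {s0, s1, s2, s3, s4, s5}  [seen]
{s0, s2, s3, s4, s5} --0--> {s0, s1, s2, s3, s4, s5}  [seen]
{s0, s2, s3, s4, s5} --1--> {s0, s1, s2, s3, s4, s5}  [seen]
Reachable DFA states: {s0, s2, s3, s5}, {s0, s1, s2, s3, s4, s5}, {s0, s2, s3, s4, s5}.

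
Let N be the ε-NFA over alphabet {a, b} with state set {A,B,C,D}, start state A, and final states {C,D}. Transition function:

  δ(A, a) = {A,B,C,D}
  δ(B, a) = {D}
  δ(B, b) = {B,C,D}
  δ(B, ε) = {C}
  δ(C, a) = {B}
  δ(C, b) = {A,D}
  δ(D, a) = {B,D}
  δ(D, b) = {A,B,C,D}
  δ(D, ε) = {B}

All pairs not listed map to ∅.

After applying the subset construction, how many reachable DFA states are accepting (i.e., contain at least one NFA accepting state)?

Start state of the DFA: {A} (ε-closure of the NFA start).
{A} --a--> {A,B,C,D}  [new]
{A} --b--> ∅  [new]
{A,B,C,D} --a--> {A,B,C,D}  [seen]
{A,B,C,D} --b--> {A,B,C,D}  [seen]
∅ --a--> ∅  [seen]
∅ --b--> ∅  [seen]
Reachable DFA states: {A}, {A,B,C,D}, ∅.
Accepting DFA states (contain an NFA accepting state): {A,B,C,D}.

1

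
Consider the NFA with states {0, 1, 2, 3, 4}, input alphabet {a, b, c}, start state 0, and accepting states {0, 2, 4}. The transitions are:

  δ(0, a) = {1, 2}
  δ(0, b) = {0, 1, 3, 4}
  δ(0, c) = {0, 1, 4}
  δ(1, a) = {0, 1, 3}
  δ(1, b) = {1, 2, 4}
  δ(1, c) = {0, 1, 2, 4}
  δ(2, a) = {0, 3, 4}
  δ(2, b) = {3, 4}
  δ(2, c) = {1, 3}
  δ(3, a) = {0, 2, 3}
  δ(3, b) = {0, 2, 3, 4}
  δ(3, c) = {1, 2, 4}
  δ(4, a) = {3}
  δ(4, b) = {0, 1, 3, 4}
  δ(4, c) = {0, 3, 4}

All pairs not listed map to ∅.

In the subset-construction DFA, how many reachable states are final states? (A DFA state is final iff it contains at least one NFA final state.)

7

Start state of the DFA: {0}.
{0} --a--> {1, 2}  [new]
{0} --b--> {0, 1, 3, 4}  [new]
{0} --c--> {0, 1, 4}  [new]
{1, 2} --a--> {0, 1, 3, 4}  [seen]
{1, 2} --b--> {1, 2, 3, 4}  [new]
{1, 2} --c--> {0, 1, 2, 3, 4}  [new]
{0, 1, 3, 4} --a--> {0, 1, 2, 3}  [new]
{0, 1, 3, 4} --b--> {0, 1, 2, 3, 4}  [seen]
{0, 1, 3, 4} --c--> {0, 1, 2, 3, 4}  [seen]
{0, 1, 4} --a--> {0, 1, 2, 3}  [seen]
{0, 1, 4} --b--> {0, 1, 2, 3, 4}  [seen]
{0, 1, 4} --c--> {0, 1, 2, 3, 4}  [seen]
{1, 2, 3, 4} --a--> {0, 1, 2, 3, 4}  [seen]
{1, 2, 3, 4} --b--> {0, 1, 2, 3, 4}  [seen]
{1, 2, 3, 4} --c--> {0, 1, 2, 3, 4}  [seen]
{0, 1, 2, 3, 4} --a--> {0, 1, 2, 3, 4}  [seen]
{0, 1, 2, 3, 4} --b--> {0, 1, 2, 3, 4}  [seen]
{0, 1, 2, 3, 4} --c--> {0, 1, 2, 3, 4}  [seen]
{0, 1, 2, 3} --a--> {0, 1, 2, 3, 4}  [seen]
{0, 1, 2, 3} --b--> {0, 1, 2, 3, 4}  [seen]
{0, 1, 2, 3} --c--> {0, 1, 2, 3, 4}  [seen]
Reachable DFA states: {0}, {1, 2}, {0, 1, 3, 4}, {0, 1, 4}, {1, 2, 3, 4}, {0, 1, 2, 3, 4}, {0, 1, 2, 3}.
Accepting DFA states (contain an NFA accepting state): {0}, {1, 2}, {0, 1, 3, 4}, {0, 1, 4}, {1, 2, 3, 4}, {0, 1, 2, 3, 4}, {0, 1, 2, 3}.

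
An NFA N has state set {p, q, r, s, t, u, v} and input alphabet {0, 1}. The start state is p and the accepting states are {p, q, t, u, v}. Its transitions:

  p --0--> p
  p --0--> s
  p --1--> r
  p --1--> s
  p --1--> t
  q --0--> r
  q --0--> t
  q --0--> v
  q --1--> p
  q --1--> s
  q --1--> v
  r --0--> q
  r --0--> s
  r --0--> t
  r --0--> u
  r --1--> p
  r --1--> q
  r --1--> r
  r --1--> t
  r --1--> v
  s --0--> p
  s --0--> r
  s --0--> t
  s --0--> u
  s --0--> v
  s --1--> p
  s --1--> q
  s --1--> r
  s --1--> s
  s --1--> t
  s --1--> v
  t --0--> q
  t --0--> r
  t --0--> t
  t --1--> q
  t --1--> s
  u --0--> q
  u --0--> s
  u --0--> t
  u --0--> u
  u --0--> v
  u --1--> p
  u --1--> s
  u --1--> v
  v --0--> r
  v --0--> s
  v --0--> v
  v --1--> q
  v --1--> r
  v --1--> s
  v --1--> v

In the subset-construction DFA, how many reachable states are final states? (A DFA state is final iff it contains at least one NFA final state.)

Start state of the DFA: {p}.
{p} --0--> {p, s}  [new]
{p} --1--> {r, s, t}  [new]
{p, s} --0--> {p, r, s, t, u, v}  [new]
{p, s} --1--> {p, q, r, s, t, v}  [new]
{r, s, t} --0--> {p, q, r, s, t, u, v}  [new]
{r, s, t} --1--> {p, q, r, s, t, v}  [seen]
{p, r, s, t, u, v} --0--> {p, q, r, s, t, u, v}  [seen]
{p, r, s, t, u, v} --1--> {p, q, r, s, t, v}  [seen]
{p, q, r, s, t, v} --0--> {p, q, r, s, t, u, v}  [seen]
{p, q, r, s, t, v} --1--> {p, q, r, s, t, v}  [seen]
{p, q, r, s, t, u, v} --0--> {p, q, r, s, t, u, v}  [seen]
{p, q, r, s, t, u, v} --1--> {p, q, r, s, t, v}  [seen]
Reachable DFA states: {p}, {p, s}, {r, s, t}, {p, r, s, t, u, v}, {p, q, r, s, t, v}, {p, q, r, s, t, u, v}.
Accepting DFA states (contain an NFA accepting state): {p}, {p, s}, {r, s, t}, {p, r, s, t, u, v}, {p, q, r, s, t, v}, {p, q, r, s, t, u, v}.

6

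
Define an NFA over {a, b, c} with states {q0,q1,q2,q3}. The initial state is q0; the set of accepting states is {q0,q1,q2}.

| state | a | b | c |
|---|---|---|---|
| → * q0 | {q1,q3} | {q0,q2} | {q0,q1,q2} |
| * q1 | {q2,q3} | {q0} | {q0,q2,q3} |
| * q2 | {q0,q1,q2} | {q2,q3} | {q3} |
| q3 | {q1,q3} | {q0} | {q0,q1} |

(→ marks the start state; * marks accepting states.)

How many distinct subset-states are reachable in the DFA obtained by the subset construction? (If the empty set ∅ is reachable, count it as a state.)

Start state of the DFA: {q0}.
{q0} --a--> {q1,q3}  [new]
{q0} --b--> {q0,q2}  [new]
{q0} --c--> {q0,q1,q2}  [new]
{q1,q3} --a--> {q1,q2,q3}  [new]
{q1,q3} --b--> {q0}  [seen]
{q1,q3} --c--> {q0,q1,q2,q3}  [new]
{q0,q2} --a--> {q0,q1,q2,q3}  [seen]
{q0,q2} --b--> {q0,q2,q3}  [new]
{q0,q2} --c--> {q0,q1,q2,q3}  [seen]
{q0,q1,q2} --a--> {q0,q1,q2,q3}  [seen]
{q0,q1,q2} --b--> {q0,q2,q3}  [seen]
{q0,q1,q2} --c--> {q0,q1,q2,q3}  [seen]
{q1,q2,q3} --a--> {q0,q1,q2,q3}  [seen]
{q1,q2,q3} --b--> {q0,q2,q3}  [seen]
{q1,q2,q3} --c--> {q0,q1,q2,q3}  [seen]
{q0,q1,q2,q3} --a--> {q0,q1,q2,q3}  [seen]
{q0,q1,q2,q3} --b--> {q0,q2,q3}  [seen]
{q0,q1,q2,q3} --c--> {q0,q1,q2,q3}  [seen]
{q0,q2,q3} --a--> {q0,q1,q2,q3}  [seen]
{q0,q2,q3} --b--> {q0,q2,q3}  [seen]
{q0,q2,q3} --c--> {q0,q1,q2,q3}  [seen]
Reachable DFA states: {q0}, {q1,q3}, {q0,q2}, {q0,q1,q2}, {q1,q2,q3}, {q0,q1,q2,q3}, {q0,q2,q3}.

7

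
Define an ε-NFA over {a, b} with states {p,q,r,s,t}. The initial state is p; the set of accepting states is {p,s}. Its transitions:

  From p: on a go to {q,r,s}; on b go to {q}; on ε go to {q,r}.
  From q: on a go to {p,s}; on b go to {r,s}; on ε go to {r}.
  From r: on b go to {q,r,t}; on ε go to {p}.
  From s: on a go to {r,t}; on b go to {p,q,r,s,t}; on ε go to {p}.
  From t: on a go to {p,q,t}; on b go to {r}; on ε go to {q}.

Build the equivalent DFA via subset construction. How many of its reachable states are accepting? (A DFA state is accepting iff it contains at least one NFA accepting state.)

3

Start state of the DFA: {p,q,r} (ε-closure of the NFA start).
{p,q,r} --a--> {p,q,r,s}  [new]
{p,q,r} --b--> {p,q,r,s,t}  [new]
{p,q,r,s} --a--> {p,q,r,s,t}  [seen]
{p,q,r,s} --b--> {p,q,r,s,t}  [seen]
{p,q,r,s,t} --a--> {p,q,r,s,t}  [seen]
{p,q,r,s,t} --b--> {p,q,r,s,t}  [seen]
Reachable DFA states: {p,q,r}, {p,q,r,s}, {p,q,r,s,t}.
Accepting DFA states (contain an NFA accepting state): {p,q,r}, {p,q,r,s}, {p,q,r,s,t}.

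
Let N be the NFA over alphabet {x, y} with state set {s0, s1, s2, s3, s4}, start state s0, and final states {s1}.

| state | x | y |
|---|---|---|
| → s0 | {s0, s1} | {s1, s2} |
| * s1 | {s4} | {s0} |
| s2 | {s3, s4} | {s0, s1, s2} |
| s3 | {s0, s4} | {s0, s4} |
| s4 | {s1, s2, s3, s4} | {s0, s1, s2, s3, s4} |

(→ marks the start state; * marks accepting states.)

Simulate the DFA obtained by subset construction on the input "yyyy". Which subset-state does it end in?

Start: {s0}.
δ(s0,y) = {s1, s2}.
Union: {s1, s2}.
After y: {s1, s2}.
δ(s1,y) = {s0}; δ(s2,y) = {s0, s1, s2}.
Union: {s0, s1, s2}.
After y: {s0, s1, s2}.
δ(s0,y) = {s1, s2}; δ(s1,y) = {s0}; δ(s2,y) = {s0, s1, s2}.
Union: {s0, s1, s2}.
After y: {s0, s1, s2}.
δ(s0,y) = {s1, s2}; δ(s1,y) = {s0}; δ(s2,y) = {s0, s1, s2}.
Union: {s0, s1, s2}.
After y: {s0, s1, s2}.

{s0, s1, s2}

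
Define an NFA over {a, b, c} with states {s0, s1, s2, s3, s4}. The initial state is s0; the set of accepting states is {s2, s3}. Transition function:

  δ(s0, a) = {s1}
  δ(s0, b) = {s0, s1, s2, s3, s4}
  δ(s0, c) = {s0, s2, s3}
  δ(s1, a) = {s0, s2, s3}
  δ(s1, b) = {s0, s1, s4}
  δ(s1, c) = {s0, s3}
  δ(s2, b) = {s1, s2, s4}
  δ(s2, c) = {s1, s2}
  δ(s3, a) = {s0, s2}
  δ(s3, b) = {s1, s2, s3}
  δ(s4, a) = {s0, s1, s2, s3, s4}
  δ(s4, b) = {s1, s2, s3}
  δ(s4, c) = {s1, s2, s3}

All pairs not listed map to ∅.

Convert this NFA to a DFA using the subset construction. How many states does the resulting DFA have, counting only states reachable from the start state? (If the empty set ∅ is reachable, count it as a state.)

Start state of the DFA: {s0}.
{s0} --a--> {s1}  [new]
{s0} --b--> {s0, s1, s2, s3, s4}  [new]
{s0} --c--> {s0, s2, s3}  [new]
{s1} --a--> {s0, s2, s3}  [seen]
{s1} --b--> {s0, s1, s4}  [new]
{s1} --c--> {s0, s3}  [new]
{s0, s1, s2, s3, s4} --a--> {s0, s1, s2, s3, s4}  [seen]
{s0, s1, s2, s3, s4} --b--> {s0, s1, s2, s3, s4}  [seen]
{s0, s1, s2, s3, s4} --c--> {s0, s1, s2, s3}  [new]
{s0, s2, s3} --a--> {s0, s1, s2}  [new]
{s0, s2, s3} --b--> {s0, s1, s2, s3, s4}  [seen]
{s0, s2, s3} --c--> {s0, s1, s2, s3}  [seen]
{s0, s1, s4} --a--> {s0, s1, s2, s3, s4}  [seen]
{s0, s1, s4} --b--> {s0, s1, s2, s3, s4}  [seen]
{s0, s1, s4} --c--> {s0, s1, s2, s3}  [seen]
{s0, s3} --a--> {s0, s1, s2}  [seen]
{s0, s3} --b--> {s0, s1, s2, s3, s4}  [seen]
{s0, s3} --c--> {s0, s2, s3}  [seen]
{s0, s1, s2, s3} --a--> {s0, s1, s2, s3}  [seen]
{s0, s1, s2, s3} --b--> {s0, s1, s2, s3, s4}  [seen]
{s0, s1, s2, s3} --c--> {s0, s1, s2, s3}  [seen]
{s0, s1, s2} --a--> {s0, s1, s2, s3}  [seen]
{s0, s1, s2} --b--> {s0, s1, s2, s3, s4}  [seen]
{s0, s1, s2} --c--> {s0, s1, s2, s3}  [seen]
Reachable DFA states: {s0}, {s1}, {s0, s1, s2, s3, s4}, {s0, s2, s3}, {s0, s1, s4}, {s0, s3}, {s0, s1, s2, s3}, {s0, s1, s2}.

8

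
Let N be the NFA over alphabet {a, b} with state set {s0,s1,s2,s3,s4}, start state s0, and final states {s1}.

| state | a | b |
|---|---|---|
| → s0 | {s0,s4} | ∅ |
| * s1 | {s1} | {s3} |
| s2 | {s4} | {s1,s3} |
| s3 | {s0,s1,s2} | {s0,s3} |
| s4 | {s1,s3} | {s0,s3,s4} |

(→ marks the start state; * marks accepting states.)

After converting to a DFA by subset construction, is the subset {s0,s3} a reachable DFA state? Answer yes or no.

Start state of the DFA: {s0}.
{s0} --a--> {s0,s4}  [new]
{s0} --b--> ∅  [new]
{s0,s4} --a--> {s0,s1,s3,s4}  [new]
{s0,s4} --b--> {s0,s3,s4}  [new]
∅ --a--> ∅  [seen]
∅ --b--> ∅  [seen]
{s0,s1,s3,s4} --a--> {s0,s1,s2,s3,s4}  [new]
{s0,s1,s3,s4} --b--> {s0,s3,s4}  [seen]
{s0,s3,s4} --a--> {s0,s1,s2,s3,s4}  [seen]
{s0,s3,s4} --b--> {s0,s3,s4}  [seen]
{s0,s1,s2,s3,s4} --a--> {s0,s1,s2,s3,s4}  [seen]
{s0,s1,s2,s3,s4} --b--> {s0,s1,s3,s4}  [seen]
Reachable DFA states: {s0}, {s0,s4}, ∅, {s0,s1,s3,s4}, {s0,s3,s4}, {s0,s1,s2,s3,s4}.
{s0,s3} is not among them.

no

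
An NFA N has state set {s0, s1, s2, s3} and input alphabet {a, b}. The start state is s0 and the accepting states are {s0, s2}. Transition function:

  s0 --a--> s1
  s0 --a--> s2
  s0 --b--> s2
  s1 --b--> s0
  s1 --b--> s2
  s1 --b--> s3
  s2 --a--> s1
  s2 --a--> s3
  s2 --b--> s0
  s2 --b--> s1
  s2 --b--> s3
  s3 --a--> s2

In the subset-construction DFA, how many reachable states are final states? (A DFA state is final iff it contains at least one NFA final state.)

7

Start state of the DFA: {s0}.
{s0} --a--> {s1, s2}  [new]
{s0} --b--> {s2}  [new]
{s1, s2} --a--> {s1, s3}  [new]
{s1, s2} --b--> {s0, s1, s2, s3}  [new]
{s2} --a--> {s1, s3}  [seen]
{s2} --b--> {s0, s1, s3}  [new]
{s1, s3} --a--> {s2}  [seen]
{s1, s3} --b--> {s0, s2, s3}  [new]
{s0, s1, s2, s3} --a--> {s1, s2, s3}  [new]
{s0, s1, s2, s3} --b--> {s0, s1, s2, s3}  [seen]
{s0, s1, s3} --a--> {s1, s2}  [seen]
{s0, s1, s3} --b--> {s0, s2, s3}  [seen]
{s0, s2, s3} --a--> {s1, s2, s3}  [seen]
{s0, s2, s3} --b--> {s0, s1, s2, s3}  [seen]
{s1, s2, s3} --a--> {s1, s2, s3}  [seen]
{s1, s2, s3} --b--> {s0, s1, s2, s3}  [seen]
Reachable DFA states: {s0}, {s1, s2}, {s2}, {s1, s3}, {s0, s1, s2, s3}, {s0, s1, s3}, {s0, s2, s3}, {s1, s2, s3}.
Accepting DFA states (contain an NFA accepting state): {s0}, {s1, s2}, {s2}, {s0, s1, s2, s3}, {s0, s1, s3}, {s0, s2, s3}, {s1, s2, s3}.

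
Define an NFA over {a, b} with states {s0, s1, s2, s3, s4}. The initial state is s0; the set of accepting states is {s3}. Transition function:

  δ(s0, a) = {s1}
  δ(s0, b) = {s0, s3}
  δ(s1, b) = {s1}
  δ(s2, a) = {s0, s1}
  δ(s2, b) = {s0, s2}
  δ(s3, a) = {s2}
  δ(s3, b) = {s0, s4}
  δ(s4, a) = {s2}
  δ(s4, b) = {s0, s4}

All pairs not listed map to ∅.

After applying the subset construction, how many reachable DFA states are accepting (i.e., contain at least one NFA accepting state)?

Start state of the DFA: {s0}.
{s0} --a--> {s1}  [new]
{s0} --b--> {s0, s3}  [new]
{s1} --a--> ∅  [new]
{s1} --b--> {s1}  [seen]
{s0, s3} --a--> {s1, s2}  [new]
{s0, s3} --b--> {s0, s3, s4}  [new]
∅ --a--> ∅  [seen]
∅ --b--> ∅  [seen]
{s1, s2} --a--> {s0, s1}  [new]
{s1, s2} --b--> {s0, s1, s2}  [new]
{s0, s3, s4} --a--> {s1, s2}  [seen]
{s0, s3, s4} --b--> {s0, s3, s4}  [seen]
{s0, s1} --a--> {s1}  [seen]
{s0, s1} --b--> {s0, s1, s3}  [new]
{s0, s1, s2} --a--> {s0, s1}  [seen]
{s0, s1, s2} --b--> {s0, s1, s2, s3}  [new]
{s0, s1, s3} --a--> {s1, s2}  [seen]
{s0, s1, s3} --b--> {s0, s1, s3, s4}  [new]
{s0, s1, s2, s3} --a--> {s0, s1, s2}  [seen]
{s0, s1, s2, s3} --b--> {s0, s1, s2, s3, s4}  [new]
{s0, s1, s3, s4} --a--> {s1, s2}  [seen]
{s0, s1, s3, s4} --b--> {s0, s1, s3, s4}  [seen]
{s0, s1, s2, s3, s4} --a--> {s0, s1, s2}  [seen]
{s0, s1, s2, s3, s4} --b--> {s0, s1, s2, s3, s4}  [seen]
Reachable DFA states: {s0}, {s1}, {s0, s3}, ∅, {s1, s2}, {s0, s3, s4}, {s0, s1}, {s0, s1, s2}, {s0, s1, s3}, {s0, s1, s2, s3}, {s0, s1, s3, s4}, {s0, s1, s2, s3, s4}.
Accepting DFA states (contain an NFA accepting state): {s0, s3}, {s0, s3, s4}, {s0, s1, s3}, {s0, s1, s2, s3}, {s0, s1, s3, s4}, {s0, s1, s2, s3, s4}.

6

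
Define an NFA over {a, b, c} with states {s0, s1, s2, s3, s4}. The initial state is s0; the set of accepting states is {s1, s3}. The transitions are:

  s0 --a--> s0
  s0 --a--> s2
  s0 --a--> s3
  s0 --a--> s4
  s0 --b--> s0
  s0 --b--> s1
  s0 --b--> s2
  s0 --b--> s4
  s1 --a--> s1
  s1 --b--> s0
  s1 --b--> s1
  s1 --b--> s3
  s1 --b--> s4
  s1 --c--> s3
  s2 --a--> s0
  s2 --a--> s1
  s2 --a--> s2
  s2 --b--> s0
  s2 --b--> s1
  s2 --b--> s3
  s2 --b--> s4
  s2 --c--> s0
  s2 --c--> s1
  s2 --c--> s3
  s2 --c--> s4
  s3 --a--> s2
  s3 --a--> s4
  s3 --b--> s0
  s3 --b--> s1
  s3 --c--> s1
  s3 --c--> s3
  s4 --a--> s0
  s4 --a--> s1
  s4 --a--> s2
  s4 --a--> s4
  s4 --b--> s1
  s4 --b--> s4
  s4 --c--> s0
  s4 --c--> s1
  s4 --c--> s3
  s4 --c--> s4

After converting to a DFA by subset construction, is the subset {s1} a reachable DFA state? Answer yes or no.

Start state of the DFA: {s0}.
{s0} --a--> {s0, s2, s3, s4}  [new]
{s0} --b--> {s0, s1, s2, s4}  [new]
{s0} --c--> ∅  [new]
{s0, s2, s3, s4} --a--> {s0, s1, s2, s3, s4}  [new]
{s0, s2, s3, s4} --b--> {s0, s1, s2, s3, s4}  [seen]
{s0, s2, s3, s4} --c--> {s0, s1, s3, s4}  [new]
{s0, s1, s2, s4} --a--> {s0, s1, s2, s3, s4}  [seen]
{s0, s1, s2, s4} --b--> {s0, s1, s2, s3, s4}  [seen]
{s0, s1, s2, s4} --c--> {s0, s1, s3, s4}  [seen]
∅ --a--> ∅  [seen]
∅ --b--> ∅  [seen]
∅ --c--> ∅  [seen]
{s0, s1, s2, s3, s4} --a--> {s0, s1, s2, s3, s4}  [seen]
{s0, s1, s2, s3, s4} --b--> {s0, s1, s2, s3, s4}  [seen]
{s0, s1, s2, s3, s4} --c--> {s0, s1, s3, s4}  [seen]
{s0, s1, s3, s4} --a--> {s0, s1, s2, s3, s4}  [seen]
{s0, s1, s3, s4} --b--> {s0, s1, s2, s3, s4}  [seen]
{s0, s1, s3, s4} --c--> {s0, s1, s3, s4}  [seen]
Reachable DFA states: {s0}, {s0, s2, s3, s4}, {s0, s1, s2, s4}, ∅, {s0, s1, s2, s3, s4}, {s0, s1, s3, s4}.
{s1} is not among them.

no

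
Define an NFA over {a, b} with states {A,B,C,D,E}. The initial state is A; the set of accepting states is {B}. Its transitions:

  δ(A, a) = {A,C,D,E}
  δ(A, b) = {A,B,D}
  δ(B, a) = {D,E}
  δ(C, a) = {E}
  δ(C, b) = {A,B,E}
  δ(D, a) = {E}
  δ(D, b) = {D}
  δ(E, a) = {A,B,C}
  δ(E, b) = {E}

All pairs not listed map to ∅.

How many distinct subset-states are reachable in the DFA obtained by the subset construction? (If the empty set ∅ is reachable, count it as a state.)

5

Start state of the DFA: {A}.
{A} --a--> {A,C,D,E}  [new]
{A} --b--> {A,B,D}  [new]
{A,C,D,E} --a--> {A,B,C,D,E}  [new]
{A,C,D,E} --b--> {A,B,D,E}  [new]
{A,B,D} --a--> {A,C,D,E}  [seen]
{A,B,D} --b--> {A,B,D}  [seen]
{A,B,C,D,E} --a--> {A,B,C,D,E}  [seen]
{A,B,C,D,E} --b--> {A,B,D,E}  [seen]
{A,B,D,E} --a--> {A,B,C,D,E}  [seen]
{A,B,D,E} --b--> {A,B,D,E}  [seen]
Reachable DFA states: {A}, {A,C,D,E}, {A,B,D}, {A,B,C,D,E}, {A,B,D,E}.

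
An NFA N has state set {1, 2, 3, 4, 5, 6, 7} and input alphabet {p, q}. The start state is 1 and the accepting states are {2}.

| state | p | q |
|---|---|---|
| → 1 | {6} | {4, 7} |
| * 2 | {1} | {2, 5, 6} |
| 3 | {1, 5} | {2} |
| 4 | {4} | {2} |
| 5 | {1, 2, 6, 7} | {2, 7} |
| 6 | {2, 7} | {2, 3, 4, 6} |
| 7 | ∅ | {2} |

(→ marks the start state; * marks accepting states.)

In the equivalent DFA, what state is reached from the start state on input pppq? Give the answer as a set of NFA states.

{4, 7}

Start: {1}.
δ(1,p) = {6}.
Union: {6}.
After p: {6}.
δ(6,p) = {2, 7}.
Union: {2, 7}.
After p: {2, 7}.
δ(2,p) = {1}; δ(7,p) = ∅.
Union: {1}.
After p: {1}.
δ(1,q) = {4, 7}.
Union: {4, 7}.
After q: {4, 7}.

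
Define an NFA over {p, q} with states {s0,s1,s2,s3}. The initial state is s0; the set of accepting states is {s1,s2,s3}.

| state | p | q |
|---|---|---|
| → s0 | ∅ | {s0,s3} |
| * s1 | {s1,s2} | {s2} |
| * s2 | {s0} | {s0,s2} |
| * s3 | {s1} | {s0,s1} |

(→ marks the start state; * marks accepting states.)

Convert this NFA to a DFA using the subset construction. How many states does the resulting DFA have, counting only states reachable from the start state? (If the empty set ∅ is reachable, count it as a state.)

12

Start state of the DFA: {s0}.
{s0} --p--> ∅  [new]
{s0} --q--> {s0,s3}  [new]
∅ --p--> ∅  [seen]
∅ --q--> ∅  [seen]
{s0,s3} --p--> {s1}  [new]
{s0,s3} --q--> {s0,s1,s3}  [new]
{s1} --p--> {s1,s2}  [new]
{s1} --q--> {s2}  [new]
{s0,s1,s3} --p--> {s1,s2}  [seen]
{s0,s1,s3} --q--> {s0,s1,s2,s3}  [new]
{s1,s2} --p--> {s0,s1,s2}  [new]
{s1,s2} --q--> {s0,s2}  [new]
{s2} --p--> {s0}  [seen]
{s2} --q--> {s0,s2}  [seen]
{s0,s1,s2,s3} --p--> {s0,s1,s2}  [seen]
{s0,s1,s2,s3} --q--> {s0,s1,s2,s3}  [seen]
{s0,s1,s2} --p--> {s0,s1,s2}  [seen]
{s0,s1,s2} --q--> {s0,s2,s3}  [new]
{s0,s2} --p--> {s0}  [seen]
{s0,s2} --q--> {s0,s2,s3}  [seen]
{s0,s2,s3} --p--> {s0,s1}  [new]
{s0,s2,s3} --q--> {s0,s1,s2,s3}  [seen]
{s0,s1} --p--> {s1,s2}  [seen]
{s0,s1} --q--> {s0,s2,s3}  [seen]
Reachable DFA states: {s0}, ∅, {s0,s3}, {s1}, {s0,s1,s3}, {s1,s2}, {s2}, {s0,s1,s2,s3}, {s0,s1,s2}, {s0,s2}, {s0,s2,s3}, {s0,s1}.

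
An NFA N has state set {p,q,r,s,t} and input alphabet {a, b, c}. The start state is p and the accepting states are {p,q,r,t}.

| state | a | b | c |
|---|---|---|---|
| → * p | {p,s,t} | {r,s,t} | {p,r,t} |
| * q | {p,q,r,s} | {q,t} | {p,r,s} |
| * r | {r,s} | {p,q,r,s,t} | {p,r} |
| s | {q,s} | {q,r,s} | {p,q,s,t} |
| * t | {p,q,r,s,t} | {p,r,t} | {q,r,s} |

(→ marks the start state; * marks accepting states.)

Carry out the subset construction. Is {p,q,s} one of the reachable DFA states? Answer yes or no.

no

Start state of the DFA: {p}.
{p} --a--> {p,s,t}  [new]
{p} --b--> {r,s,t}  [new]
{p} --c--> {p,r,t}  [new]
{p,s,t} --a--> {p,q,r,s,t}  [new]
{p,s,t} --b--> {p,q,r,s,t}  [seen]
{p,s,t} --c--> {p,q,r,s,t}  [seen]
{r,s,t} --a--> {p,q,r,s,t}  [seen]
{r,s,t} --b--> {p,q,r,s,t}  [seen]
{r,s,t} --c--> {p,q,r,s,t}  [seen]
{p,r,t} --a--> {p,q,r,s,t}  [seen]
{p,r,t} --b--> {p,q,r,s,t}  [seen]
{p,r,t} --c--> {p,q,r,s,t}  [seen]
{p,q,r,s,t} --a--> {p,q,r,s,t}  [seen]
{p,q,r,s,t} --b--> {p,q,r,s,t}  [seen]
{p,q,r,s,t} --c--> {p,q,r,s,t}  [seen]
Reachable DFA states: {p}, {p,s,t}, {r,s,t}, {p,r,t}, {p,q,r,s,t}.
{p,q,s} is not among them.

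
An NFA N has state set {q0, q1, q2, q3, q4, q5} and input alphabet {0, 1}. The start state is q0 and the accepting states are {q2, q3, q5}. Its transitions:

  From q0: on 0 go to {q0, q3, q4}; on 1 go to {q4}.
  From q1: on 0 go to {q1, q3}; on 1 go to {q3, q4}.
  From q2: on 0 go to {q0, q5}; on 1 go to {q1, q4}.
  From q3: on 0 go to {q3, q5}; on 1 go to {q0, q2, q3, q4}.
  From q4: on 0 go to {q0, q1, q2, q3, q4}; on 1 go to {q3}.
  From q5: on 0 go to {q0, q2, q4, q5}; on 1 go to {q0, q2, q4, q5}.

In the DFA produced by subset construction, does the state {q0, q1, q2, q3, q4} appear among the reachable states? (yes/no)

Start state of the DFA: {q0}.
{q0} --0--> {q0, q3, q4}  [new]
{q0} --1--> {q4}  [new]
{q0, q3, q4} --0--> {q0, q1, q2, q3, q4, q5}  [new]
{q0, q3, q4} --1--> {q0, q2, q3, q4}  [new]
{q4} --0--> {q0, q1, q2, q3, q4}  [new]
{q4} --1--> {q3}  [new]
{q0, q1, q2, q3, q4, q5} --0--> {q0, q1, q2, q3, q4, q5}  [seen]
{q0, q1, q2, q3, q4, q5} --1--> {q0, q1, q2, q3, q4, q5}  [seen]
{q0, q2, q3, q4} --0--> {q0, q1, q2, q3, q4, q5}  [seen]
{q0, q2, q3, q4} --1--> {q0, q1, q2, q3, q4}  [seen]
{q0, q1, q2, q3, q4} --0--> {q0, q1, q2, q3, q4, q5}  [seen]
{q0, q1, q2, q3, q4} --1--> {q0, q1, q2, q3, q4}  [seen]
{q3} --0--> {q3, q5}  [new]
{q3} --1--> {q0, q2, q3, q4}  [seen]
{q3, q5} --0--> {q0, q2, q3, q4, q5}  [new]
{q3, q5} --1--> {q0, q2, q3, q4, q5}  [seen]
{q0, q2, q3, q4, q5} --0--> {q0, q1, q2, q3, q4, q5}  [seen]
{q0, q2, q3, q4, q5} --1--> {q0, q1, q2, q3, q4, q5}  [seen]
Reachable DFA states: {q0}, {q0, q3, q4}, {q4}, {q0, q1, q2, q3, q4, q5}, {q0, q2, q3, q4}, {q0, q1, q2, q3, q4}, {q3}, {q3, q5}, {q0, q2, q3, q4, q5}.
{q0, q1, q2, q3, q4} is among them.

yes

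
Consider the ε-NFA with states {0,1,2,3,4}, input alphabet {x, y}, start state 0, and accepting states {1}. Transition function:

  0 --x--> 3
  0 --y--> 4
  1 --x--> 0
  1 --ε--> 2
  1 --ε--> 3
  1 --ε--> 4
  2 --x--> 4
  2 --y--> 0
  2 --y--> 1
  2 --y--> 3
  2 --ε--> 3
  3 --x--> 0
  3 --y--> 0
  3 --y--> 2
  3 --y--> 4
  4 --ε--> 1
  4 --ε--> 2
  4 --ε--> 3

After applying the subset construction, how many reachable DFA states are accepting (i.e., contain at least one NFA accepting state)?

Start state of the DFA: {0} (ε-closure of the NFA start).
{0} --x--> {3}  [new]
{0} --y--> {1,2,3,4}  [new]
{3} --x--> {0}  [seen]
{3} --y--> {0,1,2,3,4}  [new]
{1,2,3,4} --x--> {0,1,2,3,4}  [seen]
{1,2,3,4} --y--> {0,1,2,3,4}  [seen]
{0,1,2,3,4} --x--> {0,1,2,3,4}  [seen]
{0,1,2,3,4} --y--> {0,1,2,3,4}  [seen]
Reachable DFA states: {0}, {3}, {1,2,3,4}, {0,1,2,3,4}.
Accepting DFA states (contain an NFA accepting state): {1,2,3,4}, {0,1,2,3,4}.

2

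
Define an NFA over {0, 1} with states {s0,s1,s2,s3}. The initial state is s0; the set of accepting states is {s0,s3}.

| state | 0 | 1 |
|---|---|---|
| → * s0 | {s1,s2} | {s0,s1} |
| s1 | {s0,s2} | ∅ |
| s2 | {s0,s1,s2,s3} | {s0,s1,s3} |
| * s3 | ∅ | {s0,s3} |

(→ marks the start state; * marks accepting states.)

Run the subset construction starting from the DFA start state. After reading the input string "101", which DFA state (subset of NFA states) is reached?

Start: {s0}.
δ(s0,1) = {s0,s1}.
Union: {s0,s1}.
After 1: {s0,s1}.
δ(s0,0) = {s1,s2}; δ(s1,0) = {s0,s2}.
Union: {s0,s1,s2}.
After 0: {s0,s1,s2}.
δ(s0,1) = {s0,s1}; δ(s1,1) = ∅; δ(s2,1) = {s0,s1,s3}.
Union: {s0,s1,s3}.
After 1: {s0,s1,s3}.

{s0,s1,s3}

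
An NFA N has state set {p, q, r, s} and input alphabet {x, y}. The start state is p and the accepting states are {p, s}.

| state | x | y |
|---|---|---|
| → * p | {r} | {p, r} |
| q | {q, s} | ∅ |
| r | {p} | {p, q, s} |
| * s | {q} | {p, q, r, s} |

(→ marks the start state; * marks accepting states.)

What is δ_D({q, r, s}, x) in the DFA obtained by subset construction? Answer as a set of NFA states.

{p, q, s}

δ(q,x) = {q, s}; δ(r,x) = {p}; δ(s,x) = {q}.
Union: {p, q, s}.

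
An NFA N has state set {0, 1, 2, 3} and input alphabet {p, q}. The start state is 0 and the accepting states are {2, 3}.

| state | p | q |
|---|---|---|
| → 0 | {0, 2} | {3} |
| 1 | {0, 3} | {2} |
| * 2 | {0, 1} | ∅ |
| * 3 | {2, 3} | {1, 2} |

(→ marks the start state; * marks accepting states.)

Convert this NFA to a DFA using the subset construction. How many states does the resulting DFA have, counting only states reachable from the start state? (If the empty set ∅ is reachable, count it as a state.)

Start state of the DFA: {0}.
{0} --p--> {0, 2}  [new]
{0} --q--> {3}  [new]
{0, 2} --p--> {0, 1, 2}  [new]
{0, 2} --q--> {3}  [seen]
{3} --p--> {2, 3}  [new]
{3} --q--> {1, 2}  [new]
{0, 1, 2} --p--> {0, 1, 2, 3}  [new]
{0, 1, 2} --q--> {2, 3}  [seen]
{2, 3} --p--> {0, 1, 2, 3}  [seen]
{2, 3} --q--> {1, 2}  [seen]
{1, 2} --p--> {0, 1, 3}  [new]
{1, 2} --q--> {2}  [new]
{0, 1, 2, 3} --p--> {0, 1, 2, 3}  [seen]
{0, 1, 2, 3} --q--> {1, 2, 3}  [new]
{0, 1, 3} --p--> {0, 2, 3}  [new]
{0, 1, 3} --q--> {1, 2, 3}  [seen]
{2} --p--> {0, 1}  [new]
{2} --q--> ∅  [new]
{1, 2, 3} --p--> {0, 1, 2, 3}  [seen]
{1, 2, 3} --q--> {1, 2}  [seen]
{0, 2, 3} --p--> {0, 1, 2, 3}  [seen]
{0, 2, 3} --q--> {1, 2, 3}  [seen]
{0, 1} --p--> {0, 2, 3}  [seen]
{0, 1} --q--> {2, 3}  [seen]
∅ --p--> ∅  [seen]
∅ --q--> ∅  [seen]
Reachable DFA states: {0}, {0, 2}, {3}, {0, 1, 2}, {2, 3}, {1, 2}, {0, 1, 2, 3}, {0, 1, 3}, {2}, {1, 2, 3}, {0, 2, 3}, {0, 1}, ∅.

13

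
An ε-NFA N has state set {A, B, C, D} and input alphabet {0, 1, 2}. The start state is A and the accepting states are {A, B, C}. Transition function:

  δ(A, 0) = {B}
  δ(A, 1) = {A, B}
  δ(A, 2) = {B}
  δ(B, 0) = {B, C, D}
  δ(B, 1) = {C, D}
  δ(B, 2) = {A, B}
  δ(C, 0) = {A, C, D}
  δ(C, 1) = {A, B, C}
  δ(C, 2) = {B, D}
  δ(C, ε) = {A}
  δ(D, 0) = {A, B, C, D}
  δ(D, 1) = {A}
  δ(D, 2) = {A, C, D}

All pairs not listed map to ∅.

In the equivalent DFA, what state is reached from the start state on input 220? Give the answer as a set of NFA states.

{A, B, C, D}

Start: {A}.
δ(A,2) = {B}.
Union: {B}.
After 2: {B}.
δ(B,2) = {A, B}.
Union: {A, B}.
After 2: {A, B}.
δ(A,0) = {B}; δ(B,0) = {B, C, D}.
Union: {B, C, D}.
ε-closure gives {A, B, C, D}.
After 0: {A, B, C, D}.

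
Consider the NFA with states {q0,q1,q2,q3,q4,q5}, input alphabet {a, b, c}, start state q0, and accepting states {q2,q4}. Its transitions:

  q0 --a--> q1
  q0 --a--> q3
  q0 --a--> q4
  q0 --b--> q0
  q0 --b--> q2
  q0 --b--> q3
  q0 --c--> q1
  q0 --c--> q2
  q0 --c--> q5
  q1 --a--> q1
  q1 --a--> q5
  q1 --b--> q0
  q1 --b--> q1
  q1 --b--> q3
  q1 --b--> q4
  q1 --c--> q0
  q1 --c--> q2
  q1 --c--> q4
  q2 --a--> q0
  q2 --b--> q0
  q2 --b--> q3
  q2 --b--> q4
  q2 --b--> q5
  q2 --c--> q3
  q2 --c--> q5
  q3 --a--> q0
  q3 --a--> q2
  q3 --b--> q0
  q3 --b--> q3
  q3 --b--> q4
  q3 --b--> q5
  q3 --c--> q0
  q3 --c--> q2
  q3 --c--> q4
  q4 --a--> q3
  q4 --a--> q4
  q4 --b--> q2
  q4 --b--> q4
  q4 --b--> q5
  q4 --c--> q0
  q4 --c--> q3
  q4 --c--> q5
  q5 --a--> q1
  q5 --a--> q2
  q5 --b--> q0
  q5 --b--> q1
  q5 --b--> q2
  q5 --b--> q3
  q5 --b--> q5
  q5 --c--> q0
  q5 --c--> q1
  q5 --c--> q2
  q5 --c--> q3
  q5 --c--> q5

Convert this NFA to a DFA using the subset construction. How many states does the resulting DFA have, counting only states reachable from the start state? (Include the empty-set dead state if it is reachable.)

Start state of the DFA: {q0}.
{q0} --a--> {q1,q3,q4}  [new]
{q0} --b--> {q0,q2,q3}  [new]
{q0} --c--> {q1,q2,q5}  [new]
{q1,q3,q4} --a--> {q0,q1,q2,q3,q4,q5}  [new]
{q1,q3,q4} --b--> {q0,q1,q2,q3,q4,q5}  [seen]
{q1,q3,q4} --c--> {q0,q2,q3,q4,q5}  [new]
{q0,q2,q3} --a--> {q0,q1,q2,q3,q4}  [new]
{q0,q2,q3} --b--> {q0,q2,q3,q4,q5}  [seen]
{q0,q2,q3} --c--> {q0,q1,q2,q3,q4,q5}  [seen]
{q1,q2,q5} --a--> {q0,q1,q2,q5}  [new]
{q1,q2,q5} --b--> {q0,q1,q2,q3,q4,q5}  [seen]
{q1,q2,q5} --c--> {q0,q1,q2,q3,q4,q5}  [seen]
{q0,q1,q2,q3,q4,q5} --a--> {q0,q1,q2,q3,q4,q5}  [seen]
{q0,q1,q2,q3,q4,q5} --b--> {q0,q1,q2,q3,q4,q5}  [seen]
{q0,q1,q2,q3,q4,q5} --c--> {q0,q1,q2,q3,q4,q5}  [seen]
{q0,q2,q3,q4,q5} --a--> {q0,q1,q2,q3,q4}  [seen]
{q0,q2,q3,q4,q5} --b--> {q0,q1,q2,q3,q4,q5}  [seen]
{q0,q2,q3,q4,q5} --c--> {q0,q1,q2,q3,q4,q5}  [seen]
{q0,q1,q2,q3,q4} --a--> {q0,q1,q2,q3,q4,q5}  [seen]
{q0,q1,q2,q3,q4} --b--> {q0,q1,q2,q3,q4,q5}  [seen]
{q0,q1,q2,q3,q4} --c--> {q0,q1,q2,q3,q4,q5}  [seen]
{q0,q1,q2,q5} --a--> {q0,q1,q2,q3,q4,q5}  [seen]
{q0,q1,q2,q5} --b--> {q0,q1,q2,q3,q4,q5}  [seen]
{q0,q1,q2,q5} --c--> {q0,q1,q2,q3,q4,q5}  [seen]
Reachable DFA states: {q0}, {q1,q3,q4}, {q0,q2,q3}, {q1,q2,q5}, {q0,q1,q2,q3,q4,q5}, {q0,q2,q3,q4,q5}, {q0,q1,q2,q3,q4}, {q0,q1,q2,q5}.

8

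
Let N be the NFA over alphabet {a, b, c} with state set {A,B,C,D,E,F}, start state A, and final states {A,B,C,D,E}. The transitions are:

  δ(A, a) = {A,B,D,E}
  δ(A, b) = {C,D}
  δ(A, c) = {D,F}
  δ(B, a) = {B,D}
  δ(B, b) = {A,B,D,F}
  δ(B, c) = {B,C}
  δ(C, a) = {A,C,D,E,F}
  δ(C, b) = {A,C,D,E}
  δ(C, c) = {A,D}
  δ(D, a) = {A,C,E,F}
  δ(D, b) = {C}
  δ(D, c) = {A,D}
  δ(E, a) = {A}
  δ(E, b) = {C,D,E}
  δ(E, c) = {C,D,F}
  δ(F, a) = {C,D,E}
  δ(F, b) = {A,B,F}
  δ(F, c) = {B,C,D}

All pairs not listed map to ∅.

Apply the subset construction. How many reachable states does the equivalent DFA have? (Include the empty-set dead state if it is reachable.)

13

Start state of the DFA: {A}.
{A} --a--> {A,B,D,E}  [new]
{A} --b--> {C,D}  [new]
{A} --c--> {D,F}  [new]
{A,B,D,E} --a--> {A,B,C,D,E,F}  [new]
{A,B,D,E} --b--> {A,B,C,D,E,F}  [seen]
{A,B,D,E} --c--> {A,B,C,D,F}  [new]
{C,D} --a--> {A,C,D,E,F}  [new]
{C,D} --b--> {A,C,D,E}  [new]
{C,D} --c--> {A,D}  [new]
{D,F} --a--> {A,C,D,E,F}  [seen]
{D,F} --b--> {A,B,C,F}  [new]
{D,F} --c--> {A,B,C,D}  [new]
{A,B,C,D,E,F} --a--> {A,B,C,D,E,F}  [seen]
{A,B,C,D,E,F} --b--> {A,B,C,D,E,F}  [seen]
{A,B,C,D,E,F} --c--> {A,B,C,D,F}  [seen]
{A,B,C,D,F} --a--> {A,B,C,D,E,F}  [seen]
{A,B,C,D,F} --b--> {A,B,C,D,E,F}  [seen]
{A,B,C,D,F} --c--> {A,B,C,D,F}  [seen]
{A,C,D,E,F} --a--> {A,B,C,D,E,F}  [seen]
{A,C,D,E,F} --b--> {A,B,C,D,E,F}  [seen]
{A,C,D,E,F} --c--> {A,B,C,D,F}  [seen]
{A,C,D,E} --a--> {A,B,C,D,E,F}  [seen]
{A,C,D,E} --b--> {A,C,D,E}  [seen]
{A,C,D,E} --c--> {A,C,D,F}  [new]
{A,D} --a--> {A,B,C,D,E,F}  [seen]
{A,D} --b--> {C,D}  [seen]
{A,D} --c--> {A,D,F}  [new]
{A,B,C,F} --a--> {A,B,C,D,E,F}  [seen]
{A,B,C,F} --b--> {A,B,C,D,E,F}  [seen]
{A,B,C,F} --c--> {A,B,C,D,F}  [seen]
{A,B,C,D} --a--> {A,B,C,D,E,F}  [seen]
{A,B,C,D} --b--> {A,B,C,D,E,F}  [seen]
{A,B,C,D} --c--> {A,B,C,D,F}  [seen]
{A,C,D,F} --a--> {A,B,C,D,E,F}  [seen]
{A,C,D,F} --b--> {A,B,C,D,E,F}  [seen]
{A,C,D,F} --c--> {A,B,C,D,F}  [seen]
{A,D,F} --a--> {A,B,C,D,E,F}  [seen]
{A,D,F} --b--> {A,B,C,D,F}  [seen]
{A,D,F} --c--> {A,B,C,D,F}  [seen]
Reachable DFA states: {A}, {A,B,D,E}, {C,D}, {D,F}, {A,B,C,D,E,F}, {A,B,C,D,F}, {A,C,D,E,F}, {A,C,D,E}, {A,D}, {A,B,C,F}, {A,B,C,D}, {A,C,D,F}, {A,D,F}.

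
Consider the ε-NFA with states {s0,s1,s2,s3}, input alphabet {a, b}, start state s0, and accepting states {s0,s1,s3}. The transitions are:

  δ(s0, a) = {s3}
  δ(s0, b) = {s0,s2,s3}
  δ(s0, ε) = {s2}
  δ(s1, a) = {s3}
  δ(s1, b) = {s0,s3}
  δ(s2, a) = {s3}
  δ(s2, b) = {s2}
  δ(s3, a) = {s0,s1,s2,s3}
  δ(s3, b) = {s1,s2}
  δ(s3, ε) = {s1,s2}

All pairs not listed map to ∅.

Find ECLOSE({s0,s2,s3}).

Begin with {s0,s2,s3}.
s3 →ε {s1,s2}; add s1.
ε-closure = {s0,s1,s2,s3}.

{s0,s1,s2,s3}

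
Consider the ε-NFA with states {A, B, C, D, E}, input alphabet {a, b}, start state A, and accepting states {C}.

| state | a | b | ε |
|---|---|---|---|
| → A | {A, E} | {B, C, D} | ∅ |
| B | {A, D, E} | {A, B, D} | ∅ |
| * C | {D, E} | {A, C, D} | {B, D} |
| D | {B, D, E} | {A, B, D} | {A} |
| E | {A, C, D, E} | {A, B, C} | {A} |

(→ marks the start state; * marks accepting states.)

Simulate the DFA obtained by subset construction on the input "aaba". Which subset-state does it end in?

{A, B, D, E}

Start: {A}.
δ(A,a) = {A, E}.
Union: {A, E}.
After a: {A, E}.
δ(A,a) = {A, E}; δ(E,a) = {A, C, D, E}.
Union: {A, C, D, E}.
ε-closure gives {A, B, C, D, E}.
After a: {A, B, C, D, E}.
δ(A,b) = {B, C, D}; δ(B,b) = {A, B, D}; δ(C,b) = {A, C, D}; δ(D,b) = {A, B, D}; δ(E,b) = {A, B, C}.
Union: {A, B, C, D}.
After b: {A, B, C, D}.
δ(A,a) = {A, E}; δ(B,a) = {A, D, E}; δ(C,a) = {D, E}; δ(D,a) = {B, D, E}.
Union: {A, B, D, E}.
After a: {A, B, D, E}.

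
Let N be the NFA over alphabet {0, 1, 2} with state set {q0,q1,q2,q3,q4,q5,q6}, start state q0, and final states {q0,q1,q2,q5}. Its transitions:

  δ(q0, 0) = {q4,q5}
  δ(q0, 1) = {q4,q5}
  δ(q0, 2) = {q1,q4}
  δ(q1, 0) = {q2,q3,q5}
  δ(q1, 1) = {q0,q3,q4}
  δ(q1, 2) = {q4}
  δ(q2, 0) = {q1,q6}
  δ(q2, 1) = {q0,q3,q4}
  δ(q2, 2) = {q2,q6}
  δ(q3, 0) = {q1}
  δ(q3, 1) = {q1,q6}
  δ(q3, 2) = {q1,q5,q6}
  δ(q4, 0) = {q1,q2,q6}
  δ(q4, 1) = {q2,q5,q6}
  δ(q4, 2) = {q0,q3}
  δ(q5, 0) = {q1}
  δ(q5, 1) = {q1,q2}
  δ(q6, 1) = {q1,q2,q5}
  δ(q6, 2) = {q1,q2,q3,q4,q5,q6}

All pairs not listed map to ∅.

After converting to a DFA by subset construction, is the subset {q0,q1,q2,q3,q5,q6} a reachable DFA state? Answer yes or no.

Start state of the DFA: {q0}.
{q0} --0--> {q4,q5}  [new]
{q0} --1--> {q4,q5}  [seen]
{q0} --2--> {q1,q4}  [new]
{q4,q5} --0--> {q1,q2,q6}  [new]
{q4,q5} --1--> {q1,q2,q5,q6}  [new]
{q4,q5} --2--> {q0,q3}  [new]
{q1,q4} --0--> {q1,q2,q3,q5,q6}  [new]
{q1,q4} --1--> {q0,q2,q3,q4,q5,q6}  [new]
{q1,q4} --2--> {q0,q3,q4}  [new]
{q1,q2,q6} --0--> {q1,q2,q3,q5,q6}  [seen]
{q1,q2,q6} --1--> {q0,q1,q2,q3,q4,q5}  [new]
{q1,q2,q6} --2--> {q1,q2,q3,q4,q5,q6}  [new]
{q1,q2,q5,q6} --0--> {q1,q2,q3,q5,q6}  [seen]
{q1,q2,q5,q6} --1--> {q0,q1,q2,q3,q4,q5}  [seen]
{q1,q2,q5,q6} --2--> {q1,q2,q3,q4,q5,q6}  [seen]
{q0,q3} --0--> {q1,q4,q5}  [new]
{q0,q3} --1--> {q1,q4,q5,q6}  [new]
{q0,q3} --2--> {q1,q4,q5,q6}  [seen]
{q1,q2,q3,q5,q6} --0--> {q1,q2,q3,q5,q6}  [seen]
{q1,q2,q3,q5,q6} --1--> {q0,q1,q2,q3,q4,q5,q6}  [new]
{q1,q2,q3,q5,q6} --2--> {q1,q2,q3,q4,q5,q6}  [seen]
{q0,q2,q3,q4,q5,q6} --0--> {q1,q2,q4,q5,q6}  [new]
{q0,q2,q3,q4,q5,q6} --1--> {q0,q1,q2,q3,q4,q5,q6}  [seen]
{q0,q2,q3,q4,q5,q6} --2--> {q0,q1,q2,q3,q4,q5,q6}  [seen]
{q0,q3,q4} --0--> {q1,q2,q4,q5,q6}  [seen]
{q0,q3,q4} --1--> {q1,q2,q4,q5,q6}  [seen]
{q0,q3,q4} --2--> {q0,q1,q3,q4,q5,q6}  [new]
{q0,q1,q2,q3,q4,q5} --0--> {q1,q2,q3,q4,q5,q6}  [seen]
{q0,q1,q2,q3,q4,q5} --1--> {q0,q1,q2,q3,q4,q5,q6}  [seen]
{q0,q1,q2,q3,q4,q5} --2--> {q0,q1,q2,q3,q4,q5,q6}  [seen]
{q1,q2,q3,q4,q5,q6} --0--> {q1,q2,q3,q5,q6}  [seen]
{q1,q2,q3,q4,q5,q6} --1--> {q0,q1,q2,q3,q4,q5,q6}  [seen]
{q1,q2,q3,q4,q5,q6} --2--> {q0,q1,q2,q3,q4,q5,q6}  [seen]
{q1,q4,q5} --0--> {q1,q2,q3,q5,q6}  [seen]
{q1,q4,q5} --1--> {q0,q1,q2,q3,q4,q5,q6}  [seen]
{q1,q4,q5} --2--> {q0,q3,q4}  [seen]
{q1,q4,q5,q6} --0--> {q1,q2,q3,q5,q6}  [seen]
{q1,q4,q5,q6} --1--> {q0,q1,q2,q3,q4,q5,q6}  [seen]
{q1,q4,q5,q6} --2--> {q0,q1,q2,q3,q4,q5,q6}  [seen]
{q0,q1,q2,q3,q4,q5,q6} --0--> {q1,q2,q3,q4,q5,q6}  [seen]
{q0,q1,q2,q3,q4,q5,q6} --1--> {q0,q1,q2,q3,q4,q5,q6}  [seen]
{q0,q1,q2,q3,q4,q5,q6} --2--> {q0,q1,q2,q3,q4,q5,q6}  [seen]
{q1,q2,q4,q5,q6} --0--> {q1,q2,q3,q5,q6}  [seen]
{q1,q2,q4,q5,q6} --1--> {q0,q1,q2,q3,q4,q5,q6}  [seen]
{q1,q2,q4,q5,q6} --2--> {q0,q1,q2,q3,q4,q5,q6}  [seen]
{q0,q1,q3,q4,q5,q6} --0--> {q1,q2,q3,q4,q5,q6}  [seen]
{q0,q1,q3,q4,q5,q6} --1--> {q0,q1,q2,q3,q4,q5,q6}  [seen]
{q0,q1,q3,q4,q5,q6} --2--> {q0,q1,q2,q3,q4,q5,q6}  [seen]
Reachable DFA states: {q0}, {q4,q5}, {q1,q4}, {q1,q2,q6}, {q1,q2,q5,q6}, {q0,q3}, {q1,q2,q3,q5,q6}, {q0,q2,q3,q4,q5,q6}, {q0,q3,q4}, {q0,q1,q2,q3,q4,q5}, {q1,q2,q3,q4,q5,q6}, {q1,q4,q5}, {q1,q4,q5,q6}, {q0,q1,q2,q3,q4,q5,q6}, {q1,q2,q4,q5,q6}, {q0,q1,q3,q4,q5,q6}.
{q0,q1,q2,q3,q5,q6} is not among them.

no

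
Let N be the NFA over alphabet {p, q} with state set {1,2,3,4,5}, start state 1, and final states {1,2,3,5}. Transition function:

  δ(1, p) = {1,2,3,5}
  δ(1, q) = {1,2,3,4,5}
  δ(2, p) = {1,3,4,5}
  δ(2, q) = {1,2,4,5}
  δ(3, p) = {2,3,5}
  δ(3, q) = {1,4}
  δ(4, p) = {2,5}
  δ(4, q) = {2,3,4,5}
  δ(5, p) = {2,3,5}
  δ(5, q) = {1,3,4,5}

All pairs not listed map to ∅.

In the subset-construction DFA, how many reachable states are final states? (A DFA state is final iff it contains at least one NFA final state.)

Start state of the DFA: {1}.
{1} --p--> {1,2,3,5}  [new]
{1} --q--> {1,2,3,4,5}  [new]
{1,2,3,5} --p--> {1,2,3,4,5}  [seen]
{1,2,3,5} --q--> {1,2,3,4,5}  [seen]
{1,2,3,4,5} --p--> {1,2,3,4,5}  [seen]
{1,2,3,4,5} --q--> {1,2,3,4,5}  [seen]
Reachable DFA states: {1}, {1,2,3,5}, {1,2,3,4,5}.
Accepting DFA states (contain an NFA accepting state): {1}, {1,2,3,5}, {1,2,3,4,5}.

3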